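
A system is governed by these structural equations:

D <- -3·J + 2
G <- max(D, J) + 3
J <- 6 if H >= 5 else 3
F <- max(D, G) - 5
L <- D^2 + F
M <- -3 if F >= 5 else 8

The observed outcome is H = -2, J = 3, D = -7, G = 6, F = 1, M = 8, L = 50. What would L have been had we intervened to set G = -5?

39

The intervention breaks the incoming arrows to G: G <- max(D, J) + 3 no longer applies, and G = -5.
J = 6 if H >= 5 else 3  [with H=-2]  = 3
D = -3·J + 2  [with J=3]  = -7
F = max(D, G) - 5  [with D=-7, G=-5]  = -10
L = D^2 + F  [with D=-7, F=-10]  = 39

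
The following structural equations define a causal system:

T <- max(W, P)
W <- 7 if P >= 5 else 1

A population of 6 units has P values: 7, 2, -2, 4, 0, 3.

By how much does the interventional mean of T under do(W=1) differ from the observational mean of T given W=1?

0.8

Every unit gets W=1 under the intervention. T values become 7, 2, 1, 4, 1, 3; E[T|do(W=1)] = 3.
Observing W=1 restricts to units where W's equation naturally yields 1: P ∈ {2, -2, 4, 0, 3}. In that subpopulation T = 2, 1, 4, 1, 3, mean 2.2.
Difference = 3 − 2.2 = 0.8.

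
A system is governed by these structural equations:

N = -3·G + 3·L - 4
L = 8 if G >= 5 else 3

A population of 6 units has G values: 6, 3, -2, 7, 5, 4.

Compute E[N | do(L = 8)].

8.5

do(L=8) breaks L's dependence on G. With L=8 fixed, N across the units is 2, 11, 26, -1, 5, 8, mean 8.5.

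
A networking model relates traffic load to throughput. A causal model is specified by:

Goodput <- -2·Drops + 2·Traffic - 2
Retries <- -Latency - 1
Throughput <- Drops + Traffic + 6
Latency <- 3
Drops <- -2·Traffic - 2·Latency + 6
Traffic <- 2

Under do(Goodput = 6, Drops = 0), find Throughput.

Under do(Goodput = 6, Drops = 0), each intervened variable's structural equation is replaced by its fixed value.
Throughput = Drops + Traffic + 6  [with Drops=0, Traffic=2]  = 8

8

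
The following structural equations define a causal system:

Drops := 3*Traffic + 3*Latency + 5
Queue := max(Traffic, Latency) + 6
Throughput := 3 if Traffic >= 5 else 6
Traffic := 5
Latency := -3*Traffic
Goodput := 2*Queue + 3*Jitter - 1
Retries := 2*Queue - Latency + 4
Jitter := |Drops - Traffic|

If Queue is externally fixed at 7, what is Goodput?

The intervention breaks the incoming arrows to Queue: Queue := max(Traffic, Latency) + 6 no longer applies, and Queue = 7.
Latency = -3*Traffic  [with Traffic=5]  = -15
Drops = 3*Traffic + 3*Latency + 5  [with Traffic=5, Latency=-15]  = -25
Jitter = |Drops - Traffic|  [with Drops=-25, Traffic=5]  = 30
Goodput = 2*Queue + 3*Jitter - 1  [with Queue=7, Jitter=30]  = 103

103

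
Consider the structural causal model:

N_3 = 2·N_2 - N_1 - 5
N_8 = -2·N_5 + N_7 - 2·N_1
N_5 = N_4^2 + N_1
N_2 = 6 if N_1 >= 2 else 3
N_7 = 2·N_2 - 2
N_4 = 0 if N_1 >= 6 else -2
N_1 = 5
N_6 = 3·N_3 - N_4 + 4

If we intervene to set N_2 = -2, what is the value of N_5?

do(N_2=-2) replaces the equation N_2 = 6 if N_1 >= 2 else 3 with the constant N_2 = -2.
Since N_5 is not a descendant of the intervened variable, it is unaffected.
N_4 = 0 if N_1 >= 6 else -2  [with N_1=5]  = -2
N_5 = N_4^2 + N_1  [with N_4=-2, N_1=5]  = 9

9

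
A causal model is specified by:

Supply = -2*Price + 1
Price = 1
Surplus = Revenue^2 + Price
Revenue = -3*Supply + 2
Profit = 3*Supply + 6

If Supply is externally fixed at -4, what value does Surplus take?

197

do(Supply=-4) replaces the equation Supply = -2*Price + 1 with the constant Supply = -4.
Revenue = -3*Supply + 2  [with Supply=-4]  = 14
Surplus = Revenue^2 + Price  [with Revenue=14, Price=1]  = 197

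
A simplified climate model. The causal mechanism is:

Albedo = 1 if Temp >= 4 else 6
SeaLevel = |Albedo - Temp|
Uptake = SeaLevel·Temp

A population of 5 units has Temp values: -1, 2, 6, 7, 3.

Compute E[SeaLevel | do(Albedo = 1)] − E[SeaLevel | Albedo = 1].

The intervention sets Albedo=1 in all 5 units regardless of Temp. Recomputing SeaLevel per unit gives 2, 1, 5, 6, 2; average 3.2.
E[SeaLevel|Albedo=1] averages over only the 2 units with Albedo=1 (Temp = 6, 7): SeaLevel = 5, 6, mean 5.5.
Difference = 3.2 − 5.5 = -2.3.

-2.3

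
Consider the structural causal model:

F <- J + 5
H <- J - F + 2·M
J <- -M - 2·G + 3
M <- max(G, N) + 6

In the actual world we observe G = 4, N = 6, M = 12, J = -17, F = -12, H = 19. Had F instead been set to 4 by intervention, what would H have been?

The intervention breaks the incoming arrows to F: F <- J + 5 no longer applies, and F = 4.
M = max(G, N) + 6  [with G=4, N=6]  = 12
J = -M - 2·G + 3  [with M=12, G=4]  = -17
H = J - F + 2·M  [with J=-17, F=4, M=12]  = 3

3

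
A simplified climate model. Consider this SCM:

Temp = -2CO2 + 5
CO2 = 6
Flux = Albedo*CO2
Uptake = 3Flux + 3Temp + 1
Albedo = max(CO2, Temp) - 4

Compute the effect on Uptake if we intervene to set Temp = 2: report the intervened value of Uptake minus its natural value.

27

do(Temp=2) replaces the equation Temp = -2CO2 + 5 with the constant Temp = 2.
Albedo = max(CO2, Temp) - 4  [with CO2=6, Temp=2]  = 2
Flux = Albedo*CO2  [with Albedo=2, CO2=6]  = 12
Uptake = 3Flux + 3Temp + 1  [with Flux=12, Temp=2]  = 43
Without intervention: Temp = -2CO2 + 5  [with CO2=6]  = -7; Albedo = max(CO2, Temp) - 4  [with CO2=6, Temp=-7]  = 2; Flux = Albedo*CO2  [with Albedo=2, CO2=6]  = 12; Uptake = 3Flux + 3Temp + 1  [with Flux=12, Temp=-7]  = 16.
Change = 43 − 16 = 27.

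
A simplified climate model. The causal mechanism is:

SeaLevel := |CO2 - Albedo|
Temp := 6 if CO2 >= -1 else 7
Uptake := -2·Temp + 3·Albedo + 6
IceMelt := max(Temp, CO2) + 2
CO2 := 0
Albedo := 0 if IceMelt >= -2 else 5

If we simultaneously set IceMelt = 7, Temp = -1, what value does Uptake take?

8

Setting IceMelt = 7, Temp = -1 by intervention discards those variables' equations.
Albedo = 0 if IceMelt >= -2 else 5  [with IceMelt=7]  = 0
Uptake = -2·Temp + 3·Albedo + 6  [with Temp=-1, Albedo=0]  = 8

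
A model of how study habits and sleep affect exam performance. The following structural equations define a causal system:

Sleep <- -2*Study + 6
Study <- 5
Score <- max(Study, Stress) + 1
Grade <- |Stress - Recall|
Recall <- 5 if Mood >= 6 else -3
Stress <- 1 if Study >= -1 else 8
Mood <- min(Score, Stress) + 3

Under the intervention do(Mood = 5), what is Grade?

Under do(Mood=5), the mechanism Mood <- min(Score, Stress) + 3 is discarded; Mood is fixed at 5.
Stress = 1 if Study >= -1 else 8  [with Study=5]  = 1
Recall = 5 if Mood >= 6 else -3  [with Mood=5]  = -3
Grade = |Stress - Recall|  [with Stress=1, Recall=-3]  = 4

4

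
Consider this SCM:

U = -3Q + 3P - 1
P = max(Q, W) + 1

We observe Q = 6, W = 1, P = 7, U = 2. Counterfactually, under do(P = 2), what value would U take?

-13

The intervention breaks the incoming arrows to P: P = max(Q, W) + 1 no longer applies, and P = 2.
U = -3Q + 3P - 1  [with Q=6, P=2]  = -13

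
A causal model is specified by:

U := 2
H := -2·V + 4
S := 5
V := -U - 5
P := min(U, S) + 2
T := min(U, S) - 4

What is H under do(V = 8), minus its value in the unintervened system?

The intervention breaks the incoming arrows to V: V := -U - 5 no longer applies, and V = 8.
H = -2·V + 4  [with V=8]  = -12
Without intervention: V = -U - 5  [with U=2]  = -7; H = -2·V + 4  [with V=-7]  = 18.
Change = -12 − 18 = -30.

-30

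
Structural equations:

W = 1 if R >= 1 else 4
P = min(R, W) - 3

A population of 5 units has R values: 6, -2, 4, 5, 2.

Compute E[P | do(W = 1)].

The intervention sets W=1 in all 5 units regardless of R. Recomputing P per unit gives -2, -5, -2, -2, -2; average -2.6.

-2.6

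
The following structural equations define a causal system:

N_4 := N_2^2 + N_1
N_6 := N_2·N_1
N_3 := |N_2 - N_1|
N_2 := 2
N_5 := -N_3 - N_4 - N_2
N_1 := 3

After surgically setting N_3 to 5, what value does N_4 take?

The intervention breaks the incoming arrows to N_3: N_3 := |N_2 - N_1| no longer applies, and N_3 = 5.
N_4 is not downstream of the intervention, so its value is determined by the original equations.
N_4 = N_2^2 + N_1  [with N_2=2, N_1=3]  = 7

7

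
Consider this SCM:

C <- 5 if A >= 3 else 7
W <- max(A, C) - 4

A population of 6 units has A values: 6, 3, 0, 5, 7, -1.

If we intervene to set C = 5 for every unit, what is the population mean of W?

1.5

The intervention sets C=5 in all 6 units regardless of A. Recomputing W per unit gives 2, 1, 1, 1, 3, 1; average 1.5.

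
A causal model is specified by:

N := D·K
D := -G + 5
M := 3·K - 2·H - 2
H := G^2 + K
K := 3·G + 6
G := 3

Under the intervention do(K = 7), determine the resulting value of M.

do(K=7) replaces the equation K := 3·G + 6 with the constant K = 7.
H = G^2 + K  [with G=3, K=7]  = 16
M = 3·K - 2·H - 2  [with K=7, H=16]  = -13

-13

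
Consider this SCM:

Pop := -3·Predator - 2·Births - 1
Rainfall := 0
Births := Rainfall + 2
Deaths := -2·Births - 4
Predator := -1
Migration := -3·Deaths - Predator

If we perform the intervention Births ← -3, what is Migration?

do(Births=-3) replaces the equation Births := Rainfall + 2 with the constant Births = -3.
Deaths = -2·Births - 4  [with Births=-3]  = 2
Migration = -3·Deaths - Predator  [with Deaths=2, Predator=-1]  = -5

-5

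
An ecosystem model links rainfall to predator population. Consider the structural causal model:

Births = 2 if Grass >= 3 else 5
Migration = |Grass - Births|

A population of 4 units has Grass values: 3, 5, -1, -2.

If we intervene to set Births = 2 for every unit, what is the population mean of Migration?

The intervention sets Births=2 in all 4 units regardless of Grass. Recomputing Migration per unit gives 1, 3, 3, 4; average 2.75.

2.75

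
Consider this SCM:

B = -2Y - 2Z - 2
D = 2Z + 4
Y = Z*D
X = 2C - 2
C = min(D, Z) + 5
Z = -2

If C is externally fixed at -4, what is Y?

Under do(C=-4), the mechanism C = min(D, Z) + 5 is discarded; C is fixed at -4.
Since Y is not a descendant of the intervened variable, it is unaffected.
D = 2Z + 4  [with Z=-2]  = 0
Y = Z*D  [with Z=-2, D=0]  = 0

0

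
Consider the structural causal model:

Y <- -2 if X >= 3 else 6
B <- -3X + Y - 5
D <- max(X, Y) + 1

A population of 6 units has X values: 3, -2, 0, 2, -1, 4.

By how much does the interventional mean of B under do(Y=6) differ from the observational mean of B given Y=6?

-3.75

Every unit gets Y=6 under the intervention. B values become -8, 7, 1, -5, 4, -11; E[B|do(Y=6)] = -2.
Conditioning on Y=6 selects the 4 unit(s) with X ∈ {-2, 0, 2, -1}. Their B values: 7, 1, -5, 4. Mean = 1.75.
Difference = -2 − 1.75 = -3.75.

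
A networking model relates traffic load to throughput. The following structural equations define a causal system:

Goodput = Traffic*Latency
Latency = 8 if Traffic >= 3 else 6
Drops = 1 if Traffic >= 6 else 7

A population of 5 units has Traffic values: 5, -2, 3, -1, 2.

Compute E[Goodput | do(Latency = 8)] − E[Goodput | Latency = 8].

Under do(Latency=8), Latency's equation is replaced by Latency=8 for every unit. Per-unit Goodput: 40, -16, 24, -8, 16. Mean = 11.2.
Observing Latency=8 restricts to units where Latency's equation naturally yields 8: Traffic ∈ {5, 3}. In that subpopulation Goodput = 40, 24, mean 32.
Difference = 11.2 − 32 = -20.8.

-20.8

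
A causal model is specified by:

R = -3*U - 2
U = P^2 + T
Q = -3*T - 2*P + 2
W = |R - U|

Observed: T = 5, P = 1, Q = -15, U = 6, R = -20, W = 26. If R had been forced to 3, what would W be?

The intervention breaks the incoming arrows to R: R = -3*U - 2 no longer applies, and R = 3.
U = P^2 + T  [with P=1, T=5]  = 6
W = |R - U|  [with R=3, U=6]  = 3

3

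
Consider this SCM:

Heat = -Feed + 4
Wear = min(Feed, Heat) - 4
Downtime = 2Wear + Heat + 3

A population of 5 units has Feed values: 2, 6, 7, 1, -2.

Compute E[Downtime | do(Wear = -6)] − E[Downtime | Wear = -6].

-0.8

Under do(Wear=-6), Wear's equation is replaced by Wear=-6 for every unit. Per-unit Downtime: -7, -11, -12, -6, -3. Mean = -7.8.
Conditioning on Wear=-6 selects the 2 unit(s) with Feed ∈ {6, -2}. Their Downtime values: -11, -3. Mean = -7.
Difference = -7.8 − (-7) = -0.8.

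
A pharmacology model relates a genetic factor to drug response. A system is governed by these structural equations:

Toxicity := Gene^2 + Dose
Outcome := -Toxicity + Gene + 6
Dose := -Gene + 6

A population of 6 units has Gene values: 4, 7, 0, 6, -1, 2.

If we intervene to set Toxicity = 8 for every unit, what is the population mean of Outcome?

1

Every unit gets Toxicity=8 under the intervention. Outcome values become 2, 5, -2, 4, -3, 0; E[Outcome|do(Toxicity=8)] = 1.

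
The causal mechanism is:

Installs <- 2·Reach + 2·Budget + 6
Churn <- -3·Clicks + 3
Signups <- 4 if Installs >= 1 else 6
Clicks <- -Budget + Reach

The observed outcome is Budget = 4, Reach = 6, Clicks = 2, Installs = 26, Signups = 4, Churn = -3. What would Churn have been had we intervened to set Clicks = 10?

The intervention breaks the incoming arrows to Clicks: Clicks <- -Budget + Reach no longer applies, and Clicks = 10.
Churn = -3·Clicks + 3  [with Clicks=10]  = -27

-27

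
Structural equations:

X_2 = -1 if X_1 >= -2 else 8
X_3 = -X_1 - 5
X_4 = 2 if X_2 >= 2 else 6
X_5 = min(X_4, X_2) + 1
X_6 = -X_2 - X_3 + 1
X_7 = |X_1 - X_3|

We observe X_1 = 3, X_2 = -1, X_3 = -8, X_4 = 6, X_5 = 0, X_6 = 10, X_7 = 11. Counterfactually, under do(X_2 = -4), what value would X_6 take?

Under do(X_2=-4), the mechanism X_2 = -1 if X_1 >= -2 else 8 is discarded; X_2 is fixed at -4.
X_3 = -X_1 - 5  [with X_1=3]  = -8
X_6 = -X_2 - X_3 + 1  [with X_2=-4, X_3=-8]  = 13

13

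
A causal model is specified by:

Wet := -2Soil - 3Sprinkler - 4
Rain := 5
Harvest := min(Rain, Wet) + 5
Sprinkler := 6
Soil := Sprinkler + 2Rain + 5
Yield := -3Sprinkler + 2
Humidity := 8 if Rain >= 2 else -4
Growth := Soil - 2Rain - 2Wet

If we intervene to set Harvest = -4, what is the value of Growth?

139

do(Harvest=-4) replaces the equation Harvest := min(Rain, Wet) + 5 with the constant Harvest = -4.
Growth is not downstream of the intervention, so its value is determined by the original equations.
Soil = Sprinkler + 2Rain + 5  [with Sprinkler=6, Rain=5]  = 21
Wet = -2Soil - 3Sprinkler - 4  [with Soil=21, Sprinkler=6]  = -64
Growth = Soil - 2Rain - 2Wet  [with Soil=21, Rain=5, Wet=-64]  = 139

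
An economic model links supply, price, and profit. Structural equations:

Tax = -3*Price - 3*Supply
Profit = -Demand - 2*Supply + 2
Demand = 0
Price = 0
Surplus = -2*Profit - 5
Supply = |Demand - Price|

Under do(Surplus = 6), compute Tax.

0

do(Surplus=6) replaces the equation Surplus = -2*Profit - 5 with the constant Surplus = 6.
No directed path runs from Surplus to Tax, so Tax keeps its natural value.
Supply = |Demand - Price|  [with Demand=0, Price=0]  = 0
Tax = -3*Price - 3*Supply  [with Price=0, Supply=0]  = 0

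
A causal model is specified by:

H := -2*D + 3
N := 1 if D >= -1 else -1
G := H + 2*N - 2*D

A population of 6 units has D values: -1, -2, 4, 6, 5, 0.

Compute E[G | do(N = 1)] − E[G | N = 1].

3.2

The intervention sets N=1 in all 6 units regardless of D. Recomputing G per unit gives 9, 13, -11, -19, -15, 5; average -3.
E[G|N=1] averages over only the 5 units with N=1 (D = -1, 4, 6, 5, 0): G = 9, -11, -19, -15, 5, mean -6.2.
Difference = -3 − (-6.2) = 3.2.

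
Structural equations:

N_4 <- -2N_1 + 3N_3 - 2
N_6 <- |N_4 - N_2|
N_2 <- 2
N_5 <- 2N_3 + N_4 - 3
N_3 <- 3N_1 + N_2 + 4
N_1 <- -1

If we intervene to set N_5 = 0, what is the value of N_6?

7

The intervention breaks the incoming arrows to N_5: N_5 <- 2N_3 + N_4 - 3 no longer applies, and N_5 = 0.
Since N_6 is not a descendant of the intervened variable, it is unaffected.
N_3 = 3N_1 + N_2 + 4  [with N_1=-1, N_2=2]  = 3
N_4 = -2N_1 + 3N_3 - 2  [with N_1=-1, N_3=3]  = 9
N_6 = |N_4 - N_2|  [with N_4=9, N_2=2]  = 7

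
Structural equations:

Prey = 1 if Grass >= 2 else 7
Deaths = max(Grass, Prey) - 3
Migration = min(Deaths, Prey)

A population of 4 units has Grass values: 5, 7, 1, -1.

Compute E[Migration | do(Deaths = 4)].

2.5

do(Deaths=4) breaks Deaths's dependence on Grass. With Deaths=4 fixed, Migration across the units is 1, 1, 4, 4, mean 2.5.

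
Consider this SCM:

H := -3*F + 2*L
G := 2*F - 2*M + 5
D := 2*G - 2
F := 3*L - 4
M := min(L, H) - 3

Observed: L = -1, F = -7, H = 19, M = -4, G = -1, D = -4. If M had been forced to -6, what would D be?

Under do(M=-6), the mechanism M := min(L, H) - 3 is discarded; M is fixed at -6.
F = 3*L - 4  [with L=-1]  = -7
G = 2*F - 2*M + 5  [with F=-7, M=-6]  = 3
D = 2*G - 2  [with G=3]  = 4

4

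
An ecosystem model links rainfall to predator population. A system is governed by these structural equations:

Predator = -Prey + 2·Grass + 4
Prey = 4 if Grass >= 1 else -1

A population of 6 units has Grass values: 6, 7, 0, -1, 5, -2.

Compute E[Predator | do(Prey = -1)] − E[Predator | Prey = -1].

7

The intervention sets Prey=-1 in all 6 units regardless of Grass. Recomputing Predator per unit gives 17, 19, 5, 3, 15, 1; average 10.
E[Predator|Prey=-1] averages over only the 3 units with Prey=-1 (Grass = 0, -1, -2): Predator = 5, 3, 1, mean 3.
Difference = 10 − 3 = 7.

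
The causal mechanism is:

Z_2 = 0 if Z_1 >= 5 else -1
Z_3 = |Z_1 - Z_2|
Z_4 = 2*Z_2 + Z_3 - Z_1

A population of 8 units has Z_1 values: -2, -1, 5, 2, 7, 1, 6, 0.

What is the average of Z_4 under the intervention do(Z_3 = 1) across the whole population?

-2.5

Every unit gets Z_3=1 under the intervention. Z_4 values become 1, 0, -4, -3, -6, -2, -5, -1; E[Z_4|do(Z_3=1)] = -2.5.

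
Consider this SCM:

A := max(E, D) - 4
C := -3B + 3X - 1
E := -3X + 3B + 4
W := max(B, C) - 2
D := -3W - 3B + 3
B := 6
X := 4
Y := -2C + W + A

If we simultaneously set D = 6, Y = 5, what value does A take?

6

Setting D = 6, Y = 5 by intervention discards those variables' equations.
E = -3X + 3B + 4  [with X=4, B=6]  = 10
A = max(E, D) - 4  [with E=10, D=6]  = 6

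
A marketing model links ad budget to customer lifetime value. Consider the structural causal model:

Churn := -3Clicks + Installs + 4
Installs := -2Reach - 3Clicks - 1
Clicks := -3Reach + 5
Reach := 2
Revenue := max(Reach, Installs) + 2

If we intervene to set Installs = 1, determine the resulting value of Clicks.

-1

Under do(Installs=1), the mechanism Installs := -2Reach - 3Clicks - 1 is discarded; Installs is fixed at 1.
Since Clicks is not a descendant of the intervened variable, it is unaffected.
Clicks = -3Reach + 5  [with Reach=2]  = -1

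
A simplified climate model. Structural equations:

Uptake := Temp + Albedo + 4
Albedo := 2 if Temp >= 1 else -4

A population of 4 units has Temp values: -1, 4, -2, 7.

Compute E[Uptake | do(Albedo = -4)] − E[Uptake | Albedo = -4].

3.5

The intervention sets Albedo=-4 in all 4 units regardless of Temp. Recomputing Uptake per unit gives -1, 4, -2, 7; average 2.
Observing Albedo=-4 restricts to units where Albedo's equation naturally yields -4: Temp ∈ {-1, -2}. In that subpopulation Uptake = -1, -2, mean -1.5.
Difference = 2 − (-1.5) = 3.5.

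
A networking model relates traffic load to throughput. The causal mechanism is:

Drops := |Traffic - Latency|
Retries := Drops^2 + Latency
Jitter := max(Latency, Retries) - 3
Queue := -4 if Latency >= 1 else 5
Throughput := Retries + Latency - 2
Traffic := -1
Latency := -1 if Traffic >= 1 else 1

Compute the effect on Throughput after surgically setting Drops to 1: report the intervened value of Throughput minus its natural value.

-3

The intervention breaks the incoming arrows to Drops: Drops := |Traffic - Latency| no longer applies, and Drops = 1.
Latency = -1 if Traffic >= 1 else 1  [with Traffic=-1]  = 1
Retries = Drops^2 + Latency  [with Drops=1, Latency=1]  = 2
Throughput = Retries + Latency - 2  [with Retries=2, Latency=1]  = 1
Without intervention: Latency = -1 if Traffic >= 1 else 1  [with Traffic=-1]  = 1; Drops = |Traffic - Latency|  [with Traffic=-1, Latency=1]  = 2; Retries = Drops^2 + Latency  [with Drops=2, Latency=1]  = 5; Throughput = Retries + Latency - 2  [with Retries=5, Latency=1]  = 4.
Change = 1 − 4 = -3.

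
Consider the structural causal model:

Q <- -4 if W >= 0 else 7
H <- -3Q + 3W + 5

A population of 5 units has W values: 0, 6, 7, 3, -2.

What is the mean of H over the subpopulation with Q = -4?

29

Observing Q=-4 restricts to units where Q's equation naturally yields -4: W ∈ {0, 6, 7, 3}. In that subpopulation H = 17, 35, 38, 26, mean 29.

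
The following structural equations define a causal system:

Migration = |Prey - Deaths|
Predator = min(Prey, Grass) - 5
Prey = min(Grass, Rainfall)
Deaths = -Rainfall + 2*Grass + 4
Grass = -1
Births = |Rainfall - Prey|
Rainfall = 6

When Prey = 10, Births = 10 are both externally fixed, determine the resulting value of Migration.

14

Under do(Prey = 10, Births = 10), each intervened variable's structural equation is replaced by its fixed value.
Deaths = -Rainfall + 2*Grass + 4  [with Rainfall=6, Grass=-1]  = -4
Migration = |Prey - Deaths|  [with Prey=10, Deaths=-4]  = 14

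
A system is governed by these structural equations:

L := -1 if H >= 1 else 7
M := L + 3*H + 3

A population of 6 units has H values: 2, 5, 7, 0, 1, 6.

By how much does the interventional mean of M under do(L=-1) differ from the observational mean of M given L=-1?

do(L=-1) breaks L's dependence on H. With L=-1 fixed, M across the units is 8, 17, 23, 2, 5, 20, mean 12.5.
Conditioning on L=-1 selects the 5 unit(s) with H ∈ {2, 5, 7, 1, 6}. Their M values: 8, 17, 23, 5, 20. Mean = 14.6.
Difference = 12.5 − 14.6 = -2.1.

-2.1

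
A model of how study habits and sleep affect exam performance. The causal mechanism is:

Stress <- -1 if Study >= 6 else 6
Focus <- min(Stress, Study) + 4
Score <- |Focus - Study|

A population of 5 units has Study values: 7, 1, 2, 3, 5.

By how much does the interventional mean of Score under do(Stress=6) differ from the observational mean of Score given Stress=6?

Under do(Stress=6), Stress's equation is replaced by Stress=6 for every unit. Per-unit Score: 3, 4, 4, 4, 4. Mean = 3.8.
E[Score|Stress=6] averages over only the 4 units with Stress=6 (Study = 1, 2, 3, 5): Score = 4, 4, 4, 4, mean 4.
Difference = 3.8 − 4 = -0.2.

-0.2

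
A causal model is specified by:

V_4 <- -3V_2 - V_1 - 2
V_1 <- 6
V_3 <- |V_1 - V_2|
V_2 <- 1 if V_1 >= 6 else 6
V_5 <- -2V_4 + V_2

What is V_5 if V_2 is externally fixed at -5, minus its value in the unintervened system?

-42

do(V_2=-5) replaces the equation V_2 <- 1 if V_1 >= 6 else 6 with the constant V_2 = -5.
V_4 = -3V_2 - V_1 - 2  [with V_2=-5, V_1=6]  = 7
V_5 = -2V_4 + V_2  [with V_4=7, V_2=-5]  = -19
Without intervention: V_2 = 1 if V_1 >= 6 else 6  [with V_1=6]  = 1; V_4 = -3V_2 - V_1 - 2  [with V_2=1, V_1=6]  = -11; V_5 = -2V_4 + V_2  [with V_4=-11, V_2=1]  = 23.
Change = -19 − 23 = -42.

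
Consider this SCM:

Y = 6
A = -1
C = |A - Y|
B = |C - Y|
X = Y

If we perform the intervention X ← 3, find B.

1

do(X=3) replaces the equation X = Y with the constant X = 3.
B is not downstream of the intervention, so its value is determined by the original equations.
C = |A - Y|  [with A=-1, Y=6]  = 7
B = |C - Y|  [with C=7, Y=6]  = 1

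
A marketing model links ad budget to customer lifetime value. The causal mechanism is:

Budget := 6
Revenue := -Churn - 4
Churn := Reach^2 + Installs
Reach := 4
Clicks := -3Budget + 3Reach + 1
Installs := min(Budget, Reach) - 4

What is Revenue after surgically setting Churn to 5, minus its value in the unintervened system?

11

The intervention breaks the incoming arrows to Churn: Churn := Reach^2 + Installs no longer applies, and Churn = 5.
Revenue = -Churn - 4  [with Churn=5]  = -9
Without intervention: Installs = min(Budget, Reach) - 4  [with Budget=6, Reach=4]  = 0; Churn = Reach^2 + Installs  [with Reach=4, Installs=0]  = 16; Revenue = -Churn - 4  [with Churn=16]  = -20.
Change = -9 − (-20) = 11.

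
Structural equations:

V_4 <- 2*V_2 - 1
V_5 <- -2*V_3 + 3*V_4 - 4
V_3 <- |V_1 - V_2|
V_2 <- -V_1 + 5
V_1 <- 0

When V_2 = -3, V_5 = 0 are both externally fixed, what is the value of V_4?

The joint intervention fixes V_2 = -3, V_5 = 0, removing each variable's own equation.
V_4 = 2*V_2 - 1  [with V_2=-3]  = -7

-7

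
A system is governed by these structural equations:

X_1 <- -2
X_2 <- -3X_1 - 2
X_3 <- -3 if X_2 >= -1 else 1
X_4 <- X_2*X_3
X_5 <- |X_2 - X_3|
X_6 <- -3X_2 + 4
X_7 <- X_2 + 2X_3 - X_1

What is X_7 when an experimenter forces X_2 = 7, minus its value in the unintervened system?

3

Under do(X_2=7), the mechanism X_2 <- -3X_1 - 2 is discarded; X_2 is fixed at 7.
X_3 = -3 if X_2 >= -1 else 1  [with X_2=7]  = -3
X_7 = X_2 + 2X_3 - X_1  [with X_2=7, X_3=-3, X_1=-2]  = 3
Without intervention: X_2 = -3X_1 - 2  [with X_1=-2]  = 4; X_3 = -3 if X_2 >= -1 else 1  [with X_2=4]  = -3; X_7 = X_2 + 2X_3 - X_1  [with X_2=4, X_3=-3, X_1=-2]  = 0.
Change = 3 − 0 = 3.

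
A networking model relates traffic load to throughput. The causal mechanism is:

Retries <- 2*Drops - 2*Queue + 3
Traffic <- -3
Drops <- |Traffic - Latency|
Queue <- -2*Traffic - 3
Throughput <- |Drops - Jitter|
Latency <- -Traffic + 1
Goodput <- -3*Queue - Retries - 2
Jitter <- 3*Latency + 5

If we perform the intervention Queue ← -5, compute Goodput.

-14

The intervention breaks the incoming arrows to Queue: Queue <- -2*Traffic - 3 no longer applies, and Queue = -5.
Latency = -Traffic + 1  [with Traffic=-3]  = 4
Drops = |Traffic - Latency|  [with Traffic=-3, Latency=4]  = 7
Retries = 2*Drops - 2*Queue + 3  [with Drops=7, Queue=-5]  = 27
Goodput = -3*Queue - Retries - 2  [with Queue=-5, Retries=27]  = -14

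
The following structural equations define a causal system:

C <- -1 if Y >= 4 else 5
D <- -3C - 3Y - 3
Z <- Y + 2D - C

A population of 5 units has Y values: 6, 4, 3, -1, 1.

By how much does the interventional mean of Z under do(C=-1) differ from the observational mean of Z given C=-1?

Under do(C=-1), C's equation is replaced by C=-1 for every unit. Per-unit Z: -29, -19, -14, 6, -4. Mean = -12.
E[Z|C=-1] averages over only the 2 units with C=-1 (Y = 6, 4): Z = -29, -19, mean -24.
Difference = -12 − (-24) = 12.

12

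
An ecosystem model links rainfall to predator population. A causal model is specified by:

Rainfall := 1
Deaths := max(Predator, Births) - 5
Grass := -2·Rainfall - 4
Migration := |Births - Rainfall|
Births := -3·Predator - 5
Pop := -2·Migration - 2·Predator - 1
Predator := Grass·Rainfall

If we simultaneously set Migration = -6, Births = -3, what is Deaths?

-8

Setting Migration = -6, Births = -3 by intervention discards those variables' equations.
Grass = -2·Rainfall - 4  [with Rainfall=1]  = -6
Predator = Grass·Rainfall  [with Grass=-6, Rainfall=1]  = -6
Deaths = max(Predator, Births) - 5  [with Predator=-6, Births=-3]  = -8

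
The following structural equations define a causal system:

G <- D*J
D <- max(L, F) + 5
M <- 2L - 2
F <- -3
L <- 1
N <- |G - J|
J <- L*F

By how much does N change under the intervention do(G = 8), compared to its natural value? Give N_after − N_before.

-4

Under do(G=8), the mechanism G <- D*J is discarded; G is fixed at 8.
J = L*F  [with L=1, F=-3]  = -3
N = |G - J|  [with G=8, J=-3]  = 11
Without intervention: D = max(L, F) + 5  [with L=1, F=-3]  = 6; J = L*F  [with L=1, F=-3]  = -3; G = D*J  [with D=6, J=-3]  = -18; N = |G - J|  [with G=-18, J=-3]  = 15.
Change = 11 − 15 = -4.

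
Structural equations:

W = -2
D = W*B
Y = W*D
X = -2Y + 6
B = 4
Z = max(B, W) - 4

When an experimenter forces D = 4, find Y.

do(D=4) replaces the equation D = W*B with the constant D = 4.
Y = W*D  [with W=-2, D=4]  = -8

-8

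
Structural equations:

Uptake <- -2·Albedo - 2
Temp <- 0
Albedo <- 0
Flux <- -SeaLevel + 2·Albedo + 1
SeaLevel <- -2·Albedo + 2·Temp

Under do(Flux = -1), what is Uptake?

Intervening sets Flux = -1 and removes its equation (Flux <- -SeaLevel + 2·Albedo + 1).
No directed path runs from Flux to Uptake, so Uptake keeps its natural value.
Uptake = -2·Albedo - 2  [with Albedo=0]  = -2

-2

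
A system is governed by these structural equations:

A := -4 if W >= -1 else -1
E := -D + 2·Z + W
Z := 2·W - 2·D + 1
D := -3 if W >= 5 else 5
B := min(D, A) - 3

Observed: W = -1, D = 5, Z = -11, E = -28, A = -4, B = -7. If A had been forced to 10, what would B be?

The intervention breaks the incoming arrows to A: A := -4 if W >= -1 else -1 no longer applies, and A = 10.
D = -3 if W >= 5 else 5  [with W=-1]  = 5
B = min(D, A) - 3  [with D=5, A=10]  = 2

2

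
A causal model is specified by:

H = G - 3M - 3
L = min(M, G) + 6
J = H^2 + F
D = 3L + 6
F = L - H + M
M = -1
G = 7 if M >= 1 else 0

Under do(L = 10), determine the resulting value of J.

Under do(L=10), the mechanism L = min(M, G) + 6 is discarded; L is fixed at 10.
G = 7 if M >= 1 else 0  [with M=-1]  = 0
H = G - 3M - 3  [with G=0, M=-1]  = 0
F = L - H + M  [with L=10, H=0, M=-1]  = 9
J = H^2 + F  [with H=0, F=9]  = 9

9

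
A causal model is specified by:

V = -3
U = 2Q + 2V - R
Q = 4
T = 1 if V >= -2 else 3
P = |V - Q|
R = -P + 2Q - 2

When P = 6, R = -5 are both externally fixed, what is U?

Setting P = 6, R = -5 by intervention discards those variables' equations.
U = 2Q + 2V - R  [with Q=4, V=-3, R=-5]  = 7

7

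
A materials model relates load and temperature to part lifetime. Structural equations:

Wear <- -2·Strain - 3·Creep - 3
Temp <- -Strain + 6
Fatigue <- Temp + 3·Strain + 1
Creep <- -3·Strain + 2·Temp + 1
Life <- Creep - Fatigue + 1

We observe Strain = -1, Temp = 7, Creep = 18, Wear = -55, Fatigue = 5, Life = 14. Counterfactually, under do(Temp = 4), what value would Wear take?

Under do(Temp=4), the mechanism Temp <- -Strain + 6 is discarded; Temp is fixed at 4.
Creep = -3·Strain + 2·Temp + 1  [with Strain=-1, Temp=4]  = 12
Wear = -2·Strain - 3·Creep - 3  [with Strain=-1, Creep=12]  = -37

-37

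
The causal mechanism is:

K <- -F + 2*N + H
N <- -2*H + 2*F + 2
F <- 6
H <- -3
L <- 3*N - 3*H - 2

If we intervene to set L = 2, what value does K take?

31

Intervening sets L = 2 and removes its equation (L <- 3*N - 3*H - 2).
No directed path runs from L to K, so K keeps its natural value.
N = -2*H + 2*F + 2  [with H=-3, F=6]  = 20
K = -F + 2*N + H  [with F=6, N=20, H=-3]  = 31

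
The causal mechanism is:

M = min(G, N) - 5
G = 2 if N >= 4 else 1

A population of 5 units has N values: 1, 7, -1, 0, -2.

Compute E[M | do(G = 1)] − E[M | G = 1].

Under do(G=1), G's equation is replaced by G=1 for every unit. Per-unit M: -4, -4, -6, -5, -7. Mean = -5.2.
E[M|G=1] averages over only the 4 units with G=1 (N = 1, -1, 0, -2): M = -4, -6, -5, -7, mean -5.5.
Difference = -5.2 − (-5.5) = 0.3.

0.3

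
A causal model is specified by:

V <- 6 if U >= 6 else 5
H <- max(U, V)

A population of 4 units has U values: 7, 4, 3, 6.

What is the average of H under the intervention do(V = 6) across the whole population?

Every unit gets V=6 under the intervention. H values become 7, 6, 6, 6; E[H|do(V=6)] = 6.25.

6.25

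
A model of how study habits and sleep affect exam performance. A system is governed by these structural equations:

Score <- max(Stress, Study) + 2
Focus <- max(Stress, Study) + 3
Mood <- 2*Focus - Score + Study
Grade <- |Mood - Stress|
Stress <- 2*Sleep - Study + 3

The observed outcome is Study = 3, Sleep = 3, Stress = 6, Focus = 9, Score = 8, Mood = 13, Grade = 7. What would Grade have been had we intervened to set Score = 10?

Under do(Score=10), the mechanism Score <- max(Stress, Study) + 2 is discarded; Score is fixed at 10.
Stress = 2*Sleep - Study + 3  [with Sleep=3, Study=3]  = 6
Focus = max(Stress, Study) + 3  [with Stress=6, Study=3]  = 9
Mood = 2*Focus - Score + Study  [with Focus=9, Score=10, Study=3]  = 11
Grade = |Mood - Stress|  [with Mood=11, Stress=6]  = 5

5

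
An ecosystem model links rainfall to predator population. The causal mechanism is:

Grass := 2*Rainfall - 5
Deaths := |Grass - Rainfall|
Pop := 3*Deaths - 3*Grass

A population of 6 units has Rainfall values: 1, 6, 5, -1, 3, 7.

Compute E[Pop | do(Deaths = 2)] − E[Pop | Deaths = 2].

9

The intervention sets Deaths=2 in all 6 units regardless of Rainfall. Recomputing Pop per unit gives 15, -15, -9, 27, 3, -21; average 0.
Observing Deaths=2 restricts to units where Deaths's equation naturally yields 2: Rainfall ∈ {3, 7}. In that subpopulation Pop = 3, -21, mean -9.
Difference = 0 − (-9) = 9.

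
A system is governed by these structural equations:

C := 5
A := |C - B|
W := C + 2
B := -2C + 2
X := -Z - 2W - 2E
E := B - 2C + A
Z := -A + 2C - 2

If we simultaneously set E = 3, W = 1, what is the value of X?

-3

Setting E = 3, W = 1 by intervention discards those variables' equations.
B = -2C + 2  [with C=5]  = -8
A = |C - B|  [with C=5, B=-8]  = 13
Z = -A + 2C - 2  [with A=13, C=5]  = -5
X = -Z - 2W - 2E  [with Z=-5, W=1, E=3]  = -3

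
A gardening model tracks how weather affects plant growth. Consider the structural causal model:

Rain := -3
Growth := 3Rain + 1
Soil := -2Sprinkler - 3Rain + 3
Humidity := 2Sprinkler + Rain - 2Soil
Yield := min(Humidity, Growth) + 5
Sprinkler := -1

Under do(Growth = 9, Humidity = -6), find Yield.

The joint intervention fixes Growth = 9, Humidity = -6, removing each variable's own equation.
Yield = min(Humidity, Growth) + 5  [with Humidity=-6, Growth=9]  = -1

-1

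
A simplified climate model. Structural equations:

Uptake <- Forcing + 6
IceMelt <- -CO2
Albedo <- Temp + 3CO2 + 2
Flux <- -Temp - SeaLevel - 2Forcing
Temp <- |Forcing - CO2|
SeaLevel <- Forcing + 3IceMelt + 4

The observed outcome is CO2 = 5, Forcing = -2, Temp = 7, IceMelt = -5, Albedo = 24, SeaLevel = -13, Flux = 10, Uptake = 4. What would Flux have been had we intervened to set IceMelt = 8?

-29

The intervention breaks the incoming arrows to IceMelt: IceMelt <- -CO2 no longer applies, and IceMelt = 8.
Temp = |Forcing - CO2|  [with Forcing=-2, CO2=5]  = 7
SeaLevel = Forcing + 3IceMelt + 4  [with Forcing=-2, IceMelt=8]  = 26
Flux = -Temp - SeaLevel - 2Forcing  [with Temp=7, SeaLevel=26, Forcing=-2]  = -29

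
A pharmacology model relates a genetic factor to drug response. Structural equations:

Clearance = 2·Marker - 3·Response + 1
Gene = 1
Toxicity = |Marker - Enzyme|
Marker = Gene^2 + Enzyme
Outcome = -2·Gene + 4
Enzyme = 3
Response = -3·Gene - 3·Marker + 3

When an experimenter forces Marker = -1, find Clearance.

The intervention breaks the incoming arrows to Marker: Marker = Gene^2 + Enzyme no longer applies, and Marker = -1.
Response = -3·Gene - 3·Marker + 3  [with Gene=1, Marker=-1]  = 3
Clearance = 2·Marker - 3·Response + 1  [with Marker=-1, Response=3]  = -10

-10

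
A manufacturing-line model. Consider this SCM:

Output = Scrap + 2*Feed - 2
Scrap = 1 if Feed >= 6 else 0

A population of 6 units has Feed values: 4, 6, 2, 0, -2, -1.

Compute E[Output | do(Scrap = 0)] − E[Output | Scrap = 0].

1.8

Every unit gets Scrap=0 under the intervention. Output values become 6, 10, 2, -2, -6, -4; E[Output|do(Scrap=0)] = 1.
E[Output|Scrap=0] averages over only the 5 units with Scrap=0 (Feed = 4, 2, 0, -2, -1): Output = 6, 2, -2, -6, -4, mean -0.8.
Difference = 1 − (-0.8) = 1.8.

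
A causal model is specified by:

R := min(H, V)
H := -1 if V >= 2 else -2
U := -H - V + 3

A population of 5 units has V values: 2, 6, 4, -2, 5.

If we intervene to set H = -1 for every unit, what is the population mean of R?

-1.2

Under do(H=-1), H's equation is replaced by H=-1 for every unit. Per-unit R: -1, -1, -1, -2, -1. Mean = -1.2.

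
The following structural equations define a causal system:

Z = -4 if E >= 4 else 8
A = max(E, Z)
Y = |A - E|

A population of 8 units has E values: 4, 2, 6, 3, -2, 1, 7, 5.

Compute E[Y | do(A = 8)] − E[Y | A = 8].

-2.25

The intervention sets A=8 in all 8 units regardless of E. Recomputing Y per unit gives 4, 6, 2, 5, 10, 7, 1, 3; average 4.75.
Conditioning on A=8 selects the 4 unit(s) with E ∈ {2, 3, -2, 1}. Their Y values: 6, 5, 10, 7. Mean = 7.
Difference = 4.75 − 7 = -2.25.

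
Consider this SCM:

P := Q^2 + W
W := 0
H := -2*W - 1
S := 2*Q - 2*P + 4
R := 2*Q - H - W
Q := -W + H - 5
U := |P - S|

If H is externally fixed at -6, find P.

Under do(H=-6), the mechanism H := -2*W - 1 is discarded; H is fixed at -6.
Q = -W + H - 5  [with W=0, H=-6]  = -11
P = Q^2 + W  [with Q=-11, W=0]  = 121

121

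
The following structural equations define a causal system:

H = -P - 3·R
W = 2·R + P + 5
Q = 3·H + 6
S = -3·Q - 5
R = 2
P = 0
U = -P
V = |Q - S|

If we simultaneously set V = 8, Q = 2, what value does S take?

-11

Under do(V = 8, Q = 2), each intervened variable's structural equation is replaced by its fixed value.
S = -3·Q - 5  [with Q=2]  = -11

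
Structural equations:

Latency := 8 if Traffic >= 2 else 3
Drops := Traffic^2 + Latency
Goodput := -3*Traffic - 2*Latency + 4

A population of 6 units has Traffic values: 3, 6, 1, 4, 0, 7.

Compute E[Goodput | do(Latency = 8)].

-22.5

Under do(Latency=8), Latency's equation is replaced by Latency=8 for every unit. Per-unit Goodput: -21, -30, -15, -24, -12, -33. Mean = -22.5.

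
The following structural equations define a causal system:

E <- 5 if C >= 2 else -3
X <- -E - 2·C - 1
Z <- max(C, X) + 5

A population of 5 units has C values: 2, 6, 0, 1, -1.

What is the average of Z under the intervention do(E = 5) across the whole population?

6.6

do(E=5) breaks E's dependence on C. With E=5 fixed, Z across the units is 7, 11, 5, 6, 4, mean 6.6.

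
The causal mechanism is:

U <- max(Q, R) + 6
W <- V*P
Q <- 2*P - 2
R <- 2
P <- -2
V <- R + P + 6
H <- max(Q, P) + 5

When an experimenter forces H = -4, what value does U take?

8

Intervening sets H = -4 and removes its equation (H <- max(Q, P) + 5).
No directed path runs from H to U, so U keeps its natural value.
Q = 2*P - 2  [with P=-2]  = -6
U = max(Q, R) + 6  [with Q=-6, R=2]  = 8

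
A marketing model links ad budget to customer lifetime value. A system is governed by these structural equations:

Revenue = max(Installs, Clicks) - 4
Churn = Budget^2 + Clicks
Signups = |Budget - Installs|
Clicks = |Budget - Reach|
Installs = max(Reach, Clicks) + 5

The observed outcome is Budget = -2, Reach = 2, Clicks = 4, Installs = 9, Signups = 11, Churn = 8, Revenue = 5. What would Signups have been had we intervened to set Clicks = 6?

13

do(Clicks=6) replaces the equation Clicks = |Budget - Reach| with the constant Clicks = 6.
Installs = max(Reach, Clicks) + 5  [with Reach=2, Clicks=6]  = 11
Signups = |Budget - Installs|  [with Budget=-2, Installs=11]  = 13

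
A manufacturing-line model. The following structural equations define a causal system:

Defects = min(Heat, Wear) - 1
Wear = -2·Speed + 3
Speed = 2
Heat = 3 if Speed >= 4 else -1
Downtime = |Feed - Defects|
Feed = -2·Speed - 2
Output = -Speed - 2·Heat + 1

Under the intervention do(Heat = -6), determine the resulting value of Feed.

-6

Under do(Heat=-6), the mechanism Heat = 3 if Speed >= 4 else -1 is discarded; Heat is fixed at -6.
Since Feed is not a descendant of the intervened variable, it is unaffected.
Feed = -2·Speed - 2  [with Speed=2]  = -6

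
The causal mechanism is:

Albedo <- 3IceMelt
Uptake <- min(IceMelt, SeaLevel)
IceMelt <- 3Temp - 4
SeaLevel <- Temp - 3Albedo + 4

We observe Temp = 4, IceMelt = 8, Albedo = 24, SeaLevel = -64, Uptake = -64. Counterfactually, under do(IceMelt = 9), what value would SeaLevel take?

-73

Under do(IceMelt=9), the mechanism IceMelt <- 3Temp - 4 is discarded; IceMelt is fixed at 9.
Albedo = 3IceMelt  [with IceMelt=9]  = 27
SeaLevel = Temp - 3Albedo + 4  [with Temp=4, Albedo=27]  = -73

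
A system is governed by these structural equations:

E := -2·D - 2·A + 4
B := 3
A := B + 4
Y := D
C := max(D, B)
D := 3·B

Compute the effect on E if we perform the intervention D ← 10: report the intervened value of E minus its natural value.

do(D=10) replaces the equation D := 3·B with the constant D = 10.
A = B + 4  [with B=3]  = 7
E = -2·D - 2·A + 4  [with D=10, A=7]  = -30
Without intervention: D = 3·B  [with B=3]  = 9; A = B + 4  [with B=3]  = 7; E = -2·D - 2·A + 4  [with D=9, A=7]  = -28.
Change = -30 − (-28) = -2.

-2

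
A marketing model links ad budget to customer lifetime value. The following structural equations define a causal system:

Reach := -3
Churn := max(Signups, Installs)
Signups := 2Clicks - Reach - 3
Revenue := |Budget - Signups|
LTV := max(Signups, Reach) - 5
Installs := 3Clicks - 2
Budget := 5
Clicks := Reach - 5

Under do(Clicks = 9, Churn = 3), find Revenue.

13

Under do(Clicks = 9, Churn = 3), each intervened variable's structural equation is replaced by its fixed value.
Signups = 2Clicks - Reach - 3  [with Clicks=9, Reach=-3]  = 18
Revenue = |Budget - Signups|  [with Budget=5, Signups=18]  = 13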